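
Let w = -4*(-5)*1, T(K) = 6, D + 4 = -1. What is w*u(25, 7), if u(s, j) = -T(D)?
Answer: -120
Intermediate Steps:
D = -5 (D = -4 - 1 = -5)
u(s, j) = -6 (u(s, j) = -1*6 = -6)
w = 20 (w = 20*1 = 20)
w*u(25, 7) = 20*(-6) = -120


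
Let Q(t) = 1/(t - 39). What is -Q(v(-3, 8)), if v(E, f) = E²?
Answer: 1/30 ≈ 0.033333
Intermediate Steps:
Q(t) = 1/(-39 + t)
-Q(v(-3, 8)) = -1/(-39 + (-3)²) = -1/(-39 + 9) = -1/(-30) = -1*(-1/30) = 1/30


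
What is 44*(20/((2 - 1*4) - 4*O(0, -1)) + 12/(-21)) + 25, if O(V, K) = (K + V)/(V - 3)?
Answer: -1849/7 ≈ -264.14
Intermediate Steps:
O(V, K) = (K + V)/(-3 + V)
44*(20/((2 - 1*4) - 4*O(0, -1)) + 12/(-21)) + 25 = 44*(20/((2 - 1*4) - 4*(-1 + 0)/(-3 + 0)) + 12/(-21)) + 25 = 44*(20/((2 - 4) - 4*(-1)/(-3)) + 12*(-1/21)) + 25 = 44*(20/(-2 - (-4)*(-1)/3) - 4/7) + 25 = 44*(20/(-2 - 4*⅓) - 4/7) + 25 = 44*(20/(-2 - 4/3) - 4/7) + 25 = 44*(20/(-10/3) - 4/7) + 25 = 44*(20*(-3/10) - 4/7) + 25 = 44*(-6 - 4/7) + 25 = 44*(-46/7) + 25 = -2024/7 + 25 = -1849/7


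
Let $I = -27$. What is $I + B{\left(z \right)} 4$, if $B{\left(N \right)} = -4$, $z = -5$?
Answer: $-43$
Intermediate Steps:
$I + B{\left(z \right)} 4 = -27 - 16 = -43$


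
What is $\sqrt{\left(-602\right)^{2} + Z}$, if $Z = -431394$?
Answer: $i \sqrt{68990} \approx 262.66 i$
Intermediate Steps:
$\sqrt{\left(-602\right)^{2} + Z} = \sqrt{\left(-602\right)^{2} - 431394} = \sqrt{362404 - 431394} = \sqrt{-68990} = i \sqrt{68990}$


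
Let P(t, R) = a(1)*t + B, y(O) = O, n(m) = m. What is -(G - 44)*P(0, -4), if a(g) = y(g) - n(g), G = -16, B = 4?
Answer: 240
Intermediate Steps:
a(g) = 0 (a(g) = g - g = 0)
P(t, R) = 4 (P(t, R) = 0*t + 4 = 0 + 4 = 4)
-(G - 44)*P(0, -4) = -(-16 - 44)*4 = -(-60)*4 = -1*(-240) = 240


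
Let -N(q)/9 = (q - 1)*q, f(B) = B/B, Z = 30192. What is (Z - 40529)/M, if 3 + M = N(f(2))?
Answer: 10337/3 ≈ 3445.7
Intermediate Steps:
f(B) = 1
N(q) = -9*q*(-1 + q) (N(q) = -9*(q - 1)*q = -9*(-1 + q)*q = -9*q*(-1 + q))
M = -3 (M = -3 + 9*1*(1 - 1*1) = -3 + 9*1*(1 - 1) = -3 + 9*1*0 = -3 + 0 = -3)
(Z - 40529)/M = (30192 - 40529)/(-3) = -10337*(-1/3) = 10337/3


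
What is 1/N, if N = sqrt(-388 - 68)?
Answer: -I*sqrt(114)/228 ≈ -0.046829*I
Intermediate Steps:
N = 2*I*sqrt(114) (N = sqrt(-456) = 2*I*sqrt(114) ≈ 21.354*I)
1/N = 1/(2*I*sqrt(114)) = -I*sqrt(114)/228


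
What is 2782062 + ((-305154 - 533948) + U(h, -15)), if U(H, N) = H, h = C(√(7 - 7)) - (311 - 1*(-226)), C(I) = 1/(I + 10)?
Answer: 19424231/10 ≈ 1.9424e+6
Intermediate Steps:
C(I) = 1/(10 + I)
h = -5369/10 (h = 1/(10 + √(7 - 7)) - (311 - 1*(-226)) = 1/(10 + √0) - (311 + 226) = 1/(10 + 0) - 1*537 = 1/10 - 537 = ⅒ - 537 = -5369/10 ≈ -536.90)
2782062 + ((-305154 - 533948) + U(h, -15)) = 2782062 + ((-305154 - 533948) - 5369/10) = 2782062 + (-839102 - 5369/10) = 2782062 - 8396389/10 = 19424231/10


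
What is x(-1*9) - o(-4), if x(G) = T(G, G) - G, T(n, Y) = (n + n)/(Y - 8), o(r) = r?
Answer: 239/17 ≈ 14.059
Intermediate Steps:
T(n, Y) = 2*n/(-8 + Y) (T(n, Y) = (2*n)/(-8 + Y) = 2*n/(-8 + Y))
x(G) = -G + 2*G/(-8 + G) (x(G) = 2*G/(-8 + G) - G = -G + 2*G/(-8 + G))
x(-1*9) - o(-4) = (-1*9)*(10 - (-1)*9)/(-8 - 1*9) - 1*(-4) = -9*(10 - 1*(-9))/(-8 - 9) + 4 = -9*(10 + 9)/(-17) + 4 = -9*(-1/17)*19 + 4 = 171/17 + 4 = 239/17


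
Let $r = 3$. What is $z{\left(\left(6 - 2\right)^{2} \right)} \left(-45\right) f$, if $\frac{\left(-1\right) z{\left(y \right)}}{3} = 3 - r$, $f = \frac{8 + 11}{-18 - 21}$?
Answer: $0$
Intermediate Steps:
$f = - \frac{19}{39}$ ($f = \frac{19}{-39} = 19 \left(- \frac{1}{39}\right) = - \frac{19}{39} \approx -0.48718$)
$z{\left(y \right)} = 0$ ($z{\left(y \right)} = - 3 \left(3 - 3\right) = \left(-3\right) 0 = 0$)
$z{\left(\left(6 - 2\right)^{2} \right)} \left(-45\right) f = 0 \left(-45\right) \left(- \frac{19}{39}\right) = 0 \left(- \frac{19}{39}\right) = 0$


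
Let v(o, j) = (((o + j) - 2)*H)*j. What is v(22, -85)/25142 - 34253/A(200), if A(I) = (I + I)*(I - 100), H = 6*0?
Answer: -34253/40000 ≈ -0.85633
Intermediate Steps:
H = 0
A(I) = 2*I*(-100 + I) (A(I) = (2*I)*(-100 + I) = 2*I*(-100 + I))
v(o, j) = 0 (v(o, j) = (((o + j) - 2)*0)*j = (((j + o) - 2)*0)*j = ((-2 + j + o)*0)*j = 0*j = 0)
v(22, -85)/25142 - 34253/A(200) = 0/25142 - 34253*1/(400*(-100 + 200)) = 0*(1/25142) - 34253/(2*200*100) = 0 - 34253/40000 = -34253/40000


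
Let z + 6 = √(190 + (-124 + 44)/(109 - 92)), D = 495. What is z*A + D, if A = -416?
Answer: 2991 - 6240*√238/17 ≈ -2671.7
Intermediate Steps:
z = -6 + 15*√238/17 (z = -6 + √(190 + (-124 + 44)/(109 - 92)) = -6 + √(190 - 80/17) = -6 + √(3150/17) = -6 + 15*√238/17 ≈ 7.6123)
z*A + D = (-6 + 15*√238/17)*(-416) + 495 = (2496 - 6240*√238/17) + 495 = 2991 - 6240*√238/17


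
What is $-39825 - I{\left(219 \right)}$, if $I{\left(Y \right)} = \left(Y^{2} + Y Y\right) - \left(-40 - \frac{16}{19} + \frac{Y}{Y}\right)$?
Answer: $- \frac{2579950}{19} \approx -1.3579 \cdot 10^{5}$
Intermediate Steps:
$I{\left(Y \right)} = \frac{757}{19} + 2 Y^{2}$ ($I{\left(Y \right)} = \left(Y^{2} + Y^{2}\right) + \left(40 - \left(1 - \frac{16}{19}\right)\right) = 2 Y^{2} + \left(40 - \left(1 - \frac{16}{19}\right)\right) = 2 Y^{2} + \left(40 - \frac{3}{19}\right) = 2 Y^{2} + \frac{757}{19} = \frac{757}{19} + 2 Y^{2}$)
$-39825 - I{\left(219 \right)} = -39825 - \left(\frac{757}{19} + 2 \cdot 219^{2}\right) = -39825 - \left(\frac{757}{19} + 2 \cdot 47961\right) = -39825 - \left(\frac{757}{19} + 95922\right) = -39825 - \frac{1823275}{19} = - \frac{2579950}{19}$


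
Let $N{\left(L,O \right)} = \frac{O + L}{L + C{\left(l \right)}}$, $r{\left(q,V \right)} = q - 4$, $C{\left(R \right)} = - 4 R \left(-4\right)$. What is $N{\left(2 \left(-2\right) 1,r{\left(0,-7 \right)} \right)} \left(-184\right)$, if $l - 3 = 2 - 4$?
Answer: $\frac{368}{3} \approx 122.67$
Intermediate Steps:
$l = 1$ ($l = 3 + \left(2 - 4\right) = 3 - 2 = 1$)
$C{\left(R \right)} = 16 R$
$r{\left(q,V \right)} = -4 + q$
$N{\left(L,O \right)} = \frac{L + O}{16 + L}$ ($N{\left(L,O \right)} = \frac{O + L}{L + 16 \cdot 1} = \frac{L + O}{L + 16} = \frac{L + O}{16 + L}$)
$N{\left(2 \left(-2\right) 1,r{\left(0,-7 \right)} \right)} \left(-184\right) = \frac{2 \left(-2\right) 1 + \left(-4 + 0\right)}{16 + 2 \left(-2\right) 1} \left(-184\right) = \frac{\left(-4\right) 1 - 4}{16 - 4} \left(-184\right) = \frac{-4 - 4}{16 - 4} \left(-184\right) = \frac{1}{12} \left(-8\right) \left(-184\right) = \left(- \frac{2}{3}\right) \left(-184\right) = \frac{368}{3}$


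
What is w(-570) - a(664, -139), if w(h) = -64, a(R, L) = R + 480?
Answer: -1208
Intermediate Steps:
a(R, L) = 480 + R
w(-570) - a(664, -139) = -64 - (480 + 664) = -64 - 1*1144 = -64 - 1144 = -1208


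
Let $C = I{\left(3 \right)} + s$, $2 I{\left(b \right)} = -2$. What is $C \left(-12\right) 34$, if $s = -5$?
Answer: $2448$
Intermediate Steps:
$I{\left(b \right)} = -1$ ($I{\left(b \right)} = \frac{1}{2} \left(-2\right) = -1$)
$C = -6$ ($C = -1 - 5 = -6$)
$C \left(-12\right) 34 = \left(-6\right) \left(-12\right) 34 = 72 \cdot 34 = 2448$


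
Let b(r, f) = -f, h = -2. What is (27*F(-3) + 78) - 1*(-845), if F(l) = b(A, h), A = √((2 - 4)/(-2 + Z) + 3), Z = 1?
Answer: 977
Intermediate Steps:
A = √5 (A = √((2 - 4)/(-2 + 1) + 3) = √(-2/(-1) + 3) = √(-2*(-1) + 3) = √(2 + 3) = √5 ≈ 2.2361)
F(l) = 2 (F(l) = -1*(-2) = 2)
(27*F(-3) + 78) - 1*(-845) = (27*2 + 78) - 1*(-845) = (54 + 78) + 845 = 132 + 845 = 977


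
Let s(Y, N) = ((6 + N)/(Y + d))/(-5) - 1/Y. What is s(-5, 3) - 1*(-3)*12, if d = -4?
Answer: 182/5 ≈ 36.400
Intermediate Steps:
s(Y, N) = -1/Y - (6 + N)/(5*(-4 + Y)) (s(Y, N) = ((6 + N)/(Y - 4))/(-5) - 1/Y = ((6 + N)/(-4 + Y))*(-⅕) - 1/Y = -(6 + N)/(5*(-4 + Y)) - 1/Y = -1/Y - (6 + N)/(5*(-4 + Y)))
s(-5, 3) - 1*(-3)*12 = (⅕)*(20 - 11*(-5) - 1*3*(-5))/(-5*(-4 - 5)) - 1*(-3)*12 = (⅕)*(-⅕)*(20 + 55 + 15)/(-9) + 3*12 = (⅕)*(-⅕)*(-⅑)*90 + 36 = ⅖ + 36 = 182/5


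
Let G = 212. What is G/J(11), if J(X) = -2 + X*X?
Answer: 212/119 ≈ 1.7815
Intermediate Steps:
J(X) = -2 + X²
G/J(11) = 212/(-2 + 11²) = 212/(-2 + 121) = 212/119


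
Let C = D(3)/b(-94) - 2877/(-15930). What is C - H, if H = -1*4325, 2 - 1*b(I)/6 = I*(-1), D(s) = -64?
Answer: 528248467/122130 ≈ 4325.3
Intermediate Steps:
b(I) = 12 + 6*I (b(I) = 12 - 6*I*(-1) = 12 - (-6)*I = 12 + 6*I)
H = -4325
C = 36217/122130 (C = -64/(12 + 6*(-94)) - 2877/(-15930) = -64/(12 - 564) - 2877*(-1/15930) = -64/(-552) + 959/5310 = -64*(-1/552) + 959/5310 = 8/69 + 959/5310 = 36217/122130 ≈ 0.29654)
C - H = 36217/122130 - 1*(-4325) = 36217/122130 + 4325 = 528248467/122130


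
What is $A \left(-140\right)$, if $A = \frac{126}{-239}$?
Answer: $\frac{17640}{239} \approx 73.807$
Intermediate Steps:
$A = - \frac{126}{239}$ ($A = 126 \left(- \frac{1}{239}\right) = - \frac{126}{239} \approx -0.5272$)
$A \left(-140\right) = \left(- \frac{126}{239}\right) \left(-140\right) = \frac{17640}{239}$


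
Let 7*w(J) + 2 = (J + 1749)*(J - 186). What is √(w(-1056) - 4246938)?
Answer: I*√214124918/7 ≈ 2090.4*I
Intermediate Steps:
w(J) = -2/7 + (-186 + J)*(1749 + J)/7 (w(J) = -2/7 + ((J + 1749)*(J - 186))/7 = -2/7 + ((1749 + J)*(-186 + J))/7 = -2/7 + ((-186 + J)*(1749 + J))/7 = -2/7 + (-186 + J)*(1749 + J)/7)
√(w(-1056) - 4246938) = √((-325316/7 + (⅐)*(-1056)² + (1563/7)*(-1056)) - 4246938) = √((-325316/7 + (⅐)*1115136 - 1650528/7) - 4246938) = √((-325316/7 + 1115136/7 - 1650528/7) - 4246938) = √(-860708/7 - 4246938) = √(-30589274/7) = I*√214124918/7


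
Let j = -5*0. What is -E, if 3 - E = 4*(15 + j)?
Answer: 57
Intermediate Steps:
j = 0
E = -57 (E = 3 - 4*(15 + 0) = 3 - 4*15 = 3 - 1*60 = 3 - 60 = -57)
-E = -1*(-57) = 57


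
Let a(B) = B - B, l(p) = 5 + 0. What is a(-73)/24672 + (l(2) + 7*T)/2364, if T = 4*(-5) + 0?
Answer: -45/788 ≈ -0.057107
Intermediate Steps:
l(p) = 5
T = -20 (T = -20 + 0 = -20)
a(B) = 0
a(-73)/24672 + (l(2) + 7*T)/2364 = 0/24672 + (5 + 7*(-20))/2364 = 0*(1/24672) + (5 - 140)*(1/2364) = 0 - 135*1/2364 = 0 - 45/788 = -45/788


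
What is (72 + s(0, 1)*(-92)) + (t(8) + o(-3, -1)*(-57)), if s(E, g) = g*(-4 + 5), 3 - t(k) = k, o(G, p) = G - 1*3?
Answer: 317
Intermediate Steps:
o(G, p) = -3 + G (o(G, p) = G - 3 = -3 + G)
t(k) = 3 - k
s(E, g) = g (s(E, g) = g*1 = g)
(72 + s(0, 1)*(-92)) + (t(8) + o(-3, -1)*(-57)) = (72 + 1*(-92)) + ((3 - 1*8) + (-3 - 3)*(-57)) = (72 - 92) + ((3 - 8) - 6*(-57)) = -20 + (-5 + 342) = -20 + 337 = 317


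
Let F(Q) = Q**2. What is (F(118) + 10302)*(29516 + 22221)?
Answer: 1253380562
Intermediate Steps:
(F(118) + 10302)*(29516 + 22221) = (118**2 + 10302)*(29516 + 22221) = (13924 + 10302)*51737 = 24226*51737 = 1253380562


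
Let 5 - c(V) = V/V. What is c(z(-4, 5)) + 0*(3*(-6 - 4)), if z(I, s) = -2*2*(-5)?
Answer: 4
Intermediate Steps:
z(I, s) = 20 (z(I, s) = -4*(-5) = 20)
c(V) = 4 (c(V) = 5 - V/V = 5 - 1*1 = 5 - 1 = 4)
c(z(-4, 5)) + 0*(3*(-6 - 4)) = 4 + 0*(3*(-6 - 4)) = 4 + 0*(3*(-10)) = 4 + 0*(-30) = 4 + 0 = 4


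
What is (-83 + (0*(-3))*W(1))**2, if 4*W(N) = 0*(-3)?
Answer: 6889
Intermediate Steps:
W(N) = 0 (W(N) = (0*(-3))/4 = (1/4)*0 = 0)
(-83 + (0*(-3))*W(1))**2 = (-83 + (0*(-3))*0)**2 = (-83 + 0*0)**2 = (-83 + 0)**2 = (-83)**2 = 6889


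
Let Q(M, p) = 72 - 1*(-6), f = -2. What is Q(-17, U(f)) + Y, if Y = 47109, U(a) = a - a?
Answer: 47187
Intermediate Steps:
U(a) = 0
Q(M, p) = 78 (Q(M, p) = 72 + 6 = 78)
Q(-17, U(f)) + Y = 78 + 47109 = 47187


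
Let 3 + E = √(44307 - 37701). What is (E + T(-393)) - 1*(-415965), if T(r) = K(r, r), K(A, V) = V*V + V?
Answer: 570018 + 3*√734 ≈ 5.7010e+5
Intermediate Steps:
K(A, V) = V + V² (K(A, V) = V² + V = V + V²)
T(r) = r*(1 + r)
E = -3 + 3*√734 (E = -3 + √(44307 - 37701) = -3 + √6606 = -3 + 3*√734 ≈ 78.277)
(E + T(-393)) - 1*(-415965) = ((-3 + 3*√734) - 393*(1 - 393)) - 1*(-415965) = ((-3 + 3*√734) - 393*(-392)) + 415965 = ((-3 + 3*√734) + 154056) + 415965 = (154053 + 3*√734) + 415965 = 570018 + 3*√734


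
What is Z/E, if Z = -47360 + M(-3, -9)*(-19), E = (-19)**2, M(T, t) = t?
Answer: -47189/361 ≈ -130.72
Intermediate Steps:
E = 361
Z = -47189 (Z = -47360 - 9*(-19) = -47360 + 171 = -47189)
Z/E = -47189/361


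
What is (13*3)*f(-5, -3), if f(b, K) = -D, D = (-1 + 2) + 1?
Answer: -78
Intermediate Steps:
D = 2 (D = 1 + 1 = 2)
f(b, K) = -2 (f(b, K) = -1*2 = -2)
(13*3)*f(-5, -3) = (13*3)*(-2) = 39*(-2) = -78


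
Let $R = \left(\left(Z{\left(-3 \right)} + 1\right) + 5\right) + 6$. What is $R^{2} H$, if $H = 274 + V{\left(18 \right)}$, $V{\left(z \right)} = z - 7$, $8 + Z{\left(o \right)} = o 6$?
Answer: $55860$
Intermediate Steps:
$Z{\left(o \right)} = -8 + 6 o$ ($Z{\left(o \right)} = -8 + o 6 = -8 + 6 o$)
$V{\left(z \right)} = -7 + z$
$H = 285$ ($H = 274 + \left(-7 + 18\right) = 274 + 11 = 285$)
$R = -14$ ($R = \left(\left(\left(-8 + 6 \left(-3\right)\right) + 1\right) + 5\right) + 6 = \left(\left(\left(-8 - 18\right) + 1\right) + 5\right) + 6 = \left(\left(-26 + 1\right) + 5\right) + 6 = \left(-25 + 5\right) + 6 = -20 + 6 = -14$)
$R^{2} H = \left(-14\right)^{2} \cdot 285 = 196 \cdot 285 = 55860$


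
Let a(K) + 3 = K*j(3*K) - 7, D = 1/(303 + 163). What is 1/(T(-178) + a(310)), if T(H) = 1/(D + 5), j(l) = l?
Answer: 2331/672004456 ≈ 3.4687e-6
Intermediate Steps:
D = 1/466 ≈ 0.0021459
a(K) = -10 + 3*K**2 (a(K) = -3 + (K*(3*K) - 7) = -3 + (3*K**2 - 7) = -3 + (-7 + 3*K**2) = -10 + 3*K**2)
T(H) = 466/2331 (T(H) = 1/(1/466 + 5) = 1/(2331/466) = 466/2331)
1/(T(-178) + a(310)) = 1/(466/2331 + (-10 + 3*310**2)) = 1/(466/2331 + (-10 + 3*96100)) = 1/(466/2331 + (-10 + 288300)) = 1/(466/2331 + 288290) = 1/(672004456/2331) = 2331/672004456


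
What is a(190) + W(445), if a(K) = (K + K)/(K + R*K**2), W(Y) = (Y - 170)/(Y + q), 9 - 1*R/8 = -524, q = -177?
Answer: 222794811/217123148 ≈ 1.0261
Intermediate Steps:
R = 4264 (R = 72 - 8*(-524) = 72 + 4192 = 4264)
W(Y) = (-170 + Y)/(-177 + Y) (W(Y) = (Y - 170)/(Y - 177) = (-170 + Y)/(-177 + Y))
a(K) = 2*K/(K + 4264*K**2) (a(K) = (K + K)/(K + 4264*K**2) = (2*K)/(K + 4264*K**2) = 2*K/(K + 4264*K**2))
a(190) + W(445) = 2/(1 + 4264*190) + (-170 + 445)/(-177 + 445) = 2/(1 + 810160) + 275/268 = 2/810161 + (1/268)*275 = 2*(1/810161) + 275/268 = 2/810161 + 275/268 = 222794811/217123148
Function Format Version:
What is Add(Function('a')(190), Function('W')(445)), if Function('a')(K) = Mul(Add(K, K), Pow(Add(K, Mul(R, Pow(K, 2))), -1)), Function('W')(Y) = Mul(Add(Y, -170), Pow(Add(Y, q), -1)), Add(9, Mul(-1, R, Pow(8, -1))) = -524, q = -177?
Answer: Rational(222794811, 217123148) ≈ 1.0261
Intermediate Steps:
R = 4264 (R = Add(72, Mul(-8, -524)) = Add(72, 4192) = 4264)
Function('W')(Y) = Mul(Pow(Add(-177, Y), -1), Add(-170, Y)) (Function('W')(Y) = Mul(Add(Y, -170), Pow(Add(Y, -177), -1)) = Mul(Add(-170, Y), Pow(Add(-177, Y), -1)) = Mul(Pow(Add(-177, Y), -1), Add(-170, Y)))
Function('a')(K) = Mul(2, K, Pow(Add(K, Mul(4264, Pow(K, 2))), -1)) (Function('a')(K) = Mul(Add(K, K), Pow(Add(K, Mul(4264, Pow(K, 2))), -1)) = Mul(Mul(2, K), Pow(Add(K, Mul(4264, Pow(K, 2))), -1)) = Mul(2, K, Pow(Add(K, Mul(4264, Pow(K, 2))), -1)))
Add(Function('a')(190), Function('W')(445)) = Add(Mul(2, Pow(Add(1, Mul(4264, 190)), -1)), Mul(Pow(Add(-177, 445), -1), Add(-170, 445))) = Add(Mul(2, Pow(Add(1, 810160), -1)), Mul(Pow(268, -1), 275)) = Add(Mul(2, Pow(810161, -1)), Mul(Rational(1, 268), 275)) = Add(Mul(2, Rational(1, 810161)), Rational(275, 268)) = Add(Rational(2, 810161), Rational(275, 268)) = Rational(222794811, 217123148)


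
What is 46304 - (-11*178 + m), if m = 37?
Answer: 48225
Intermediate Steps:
46304 - (-11*178 + m) = 46304 - (-11*178 + 37) = 46304 - (-1958 + 37) = 46304 - 1*(-1921) = 46304 + 1921 = 48225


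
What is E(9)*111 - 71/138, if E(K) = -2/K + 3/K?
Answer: 1631/138 ≈ 11.819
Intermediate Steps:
E(K) = 1/K
E(9)*111 - 71/138 = 111/9 - 71/138 = (⅑)*111 - 71*1/138 = 37/3 - 71/138 = 1631/138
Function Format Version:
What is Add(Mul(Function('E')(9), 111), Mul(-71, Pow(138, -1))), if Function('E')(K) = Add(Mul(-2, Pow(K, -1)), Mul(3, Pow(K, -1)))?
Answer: Rational(1631, 138) ≈ 11.819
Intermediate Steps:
Function('E')(K) = Pow(K, -1)
Add(Mul(Function('E')(9), 111), Mul(-71, Pow(138, -1))) = Add(Mul(Pow(9, -1), 111), Mul(-71, Pow(138, -1))) = Add(Mul(Rational(1, 9), 111), Mul(-71, Rational(1, 138))) = Add(Rational(37, 3), Rational(-71, 138)) = Rational(1631, 138)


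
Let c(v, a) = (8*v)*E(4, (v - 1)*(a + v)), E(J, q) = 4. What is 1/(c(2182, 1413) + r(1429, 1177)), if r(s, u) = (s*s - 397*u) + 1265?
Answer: 1/1645861 ≈ 6.0758e-7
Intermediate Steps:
c(v, a) = 32*v (c(v, a) = (8*v)*4 = 32*v)
r(s, u) = 1265 + s² - 397*u (r(s, u) = (s² - 397*u) + 1265 = 1265 + s² - 397*u)
1/(c(2182, 1413) + r(1429, 1177)) = 1/(32*2182 + (1265 + 1429² - 397*1177)) = 1/(69824 + (1265 + 2042041 - 467269)) = 1/(69824 + 1576037) = 1/1645861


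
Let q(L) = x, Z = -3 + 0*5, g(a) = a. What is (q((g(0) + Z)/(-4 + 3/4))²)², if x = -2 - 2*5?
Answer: 20736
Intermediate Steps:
Z = -3 (Z = -3 + 0 = -3)
x = -12 (x = -2 - 10 = -12)
q(L) = -12
(q((g(0) + Z)/(-4 + 3/4))²)² = ((-12)²)² = 144² = 20736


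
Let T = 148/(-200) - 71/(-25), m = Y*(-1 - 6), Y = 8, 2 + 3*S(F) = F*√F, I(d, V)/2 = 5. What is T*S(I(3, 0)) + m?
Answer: -287/5 + 7*√10 ≈ -35.264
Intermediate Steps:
I(d, V) = 10 (I(d, V) = 2*5 = 10)
S(F) = -⅔ + F^(3/2)/3 (S(F) = -⅔ + (F*√F)/3 = -⅔ + F^(3/2)/3)
m = -56 (m = 8*(-1 - 6) = 8*(-7) = -56)
T = 21/10 (T = 148*(-1/200) - 71*(-1/25) = -37/50 + 71/25 = 21/10 ≈ 2.1000)
T*S(I(3, 0)) + m = 21*(-⅔ + 10^(3/2)/3)/10 - 56 = 21*(-⅔ + (10*√10)/3)/10 - 56 = 21*(-⅔ + 10*√10/3)/10 - 56 = (-7/5 + 7*√10) - 56 = -287/5 + 7*√10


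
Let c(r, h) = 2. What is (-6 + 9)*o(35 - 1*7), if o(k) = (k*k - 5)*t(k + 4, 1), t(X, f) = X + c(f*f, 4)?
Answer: 79458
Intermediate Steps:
t(X, f) = 2 + X (t(X, f) = X + 2 = 2 + X)
o(k) = (-5 + k**2)*(6 + k) (o(k) = (k*k - 5)*(2 + (k + 4)) = (k**2 - 5)*(2 + (4 + k)) = (-5 + k**2)*(6 + k))
(-6 + 9)*o(35 - 1*7) = (-6 + 9)*((-5 + (35 - 1*7)**2)*(6 + (35 - 1*7))) = 3*((-5 + (35 - 7)**2)*(6 + (35 - 7))) = 3*((-5 + 28**2)*(6 + 28)) = 3*((-5 + 784)*34) = 3*(779*34) = 3*26486 = 79458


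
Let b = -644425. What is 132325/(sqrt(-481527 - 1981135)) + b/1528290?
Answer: -128885/305658 - 132325*I*sqrt(2462662)/2462662 ≈ -0.42166 - 84.322*I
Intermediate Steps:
132325/(sqrt(-481527 - 1981135)) + b/1528290 = 132325/(sqrt(-481527 - 1981135)) - 644425/1528290 = 132325/(sqrt(-2462662)) - 644425*1/1528290 = 132325/((I*sqrt(2462662))) - 128885/305658 = 132325*(-I*sqrt(2462662)/2462662) - 128885/305658 = -132325*I*sqrt(2462662)/2462662 - 128885/305658 = -128885/305658 - 132325*I*sqrt(2462662)/2462662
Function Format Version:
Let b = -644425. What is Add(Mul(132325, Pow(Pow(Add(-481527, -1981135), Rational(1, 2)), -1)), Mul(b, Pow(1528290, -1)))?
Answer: Add(Rational(-128885, 305658), Mul(Rational(-132325, 2462662), I, Pow(2462662, Rational(1, 2)))) ≈ Add(-0.42166, Mul(-84.322, I))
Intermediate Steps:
Add(Mul(132325, Pow(Pow(Add(-481527, -1981135), Rational(1, 2)), -1)), Mul(b, Pow(1528290, -1))) = Add(Mul(132325, Pow(Pow(Add(-481527, -1981135), Rational(1, 2)), -1)), Mul(-644425, Pow(1528290, -1))) = Add(Mul(132325, Pow(Pow(-2462662, Rational(1, 2)), -1)), Mul(-644425, Rational(1, 1528290))) = Add(Mul(132325, Pow(Mul(I, Pow(2462662, Rational(1, 2))), -1)), Rational(-128885, 305658)) = Add(Mul(132325, Mul(Rational(-1, 2462662), I, Pow(2462662, Rational(1, 2)))), Rational(-128885, 305658)) = Add(Mul(Rational(-132325, 2462662), I, Pow(2462662, Rational(1, 2))), Rational(-128885, 305658)) = Add(Rational(-128885, 305658), Mul(Rational(-132325, 2462662), I, Pow(2462662, Rational(1, 2))))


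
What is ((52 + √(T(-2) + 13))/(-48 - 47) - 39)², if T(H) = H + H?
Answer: 565504/361 ≈ 1566.5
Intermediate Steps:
T(H) = 2*H
((52 + √(T(-2) + 13))/(-48 - 47) - 39)² = ((52 + √(2*(-2) + 13))/(-48 - 47) - 39)² = ((52 + √(-4 + 13))/(-95) - 39)² = ((52 + √9)*(-1/95) - 39)² = ((52 + 3)*(-1/95) - 39)² = (55*(-1/95) - 39)² = (-11/19 - 39)² = (-752/19)² = 565504/361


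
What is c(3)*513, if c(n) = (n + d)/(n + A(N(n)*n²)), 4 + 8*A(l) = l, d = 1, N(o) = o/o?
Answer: 16416/29 ≈ 566.07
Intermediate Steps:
N(o) = 1
A(l) = -½ + l/8
c(n) = (1 + n)/(-½ + n + n²/8) (c(n) = (n + 1)/(n + (-½ + (1*n²)/8)) = (1 + n)/(n + (-½ + n²/8)) = (1 + n)/(-½ + n + n²/8))
c(3)*513 = (8*(1 + 3)/(-4 + 3² + 8*3))*513 = (8*4/(-4 + 9 + 24))*513 = (8*4/29)*513 = (8*(1/29)*4)*513 = (32/29)*513 = 16416/29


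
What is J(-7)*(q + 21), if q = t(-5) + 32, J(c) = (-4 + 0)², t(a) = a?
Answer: 768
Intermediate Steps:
J(c) = 16 (J(c) = (-4)² = 16)
q = 27 (q = -5 + 32 = 27)
J(-7)*(q + 21) = 16*(27 + 21) = 16*48 = 768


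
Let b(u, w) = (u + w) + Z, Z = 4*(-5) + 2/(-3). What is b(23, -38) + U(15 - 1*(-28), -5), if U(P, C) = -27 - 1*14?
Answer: -230/3 ≈ -76.667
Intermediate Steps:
Z = -62/3 (Z = -20 + 2*(-⅓) = -20 - ⅔ = -62/3 ≈ -20.667)
b(u, w) = -62/3 + u + w (b(u, w) = (u + w) - 62/3 = -62/3 + u + w)
U(P, C) = -41 (U(P, C) = -27 - 14 = -41)
b(23, -38) + U(15 - 1*(-28), -5) = (-62/3 + 23 - 38) - 41 = -107/3 - 41 = -230/3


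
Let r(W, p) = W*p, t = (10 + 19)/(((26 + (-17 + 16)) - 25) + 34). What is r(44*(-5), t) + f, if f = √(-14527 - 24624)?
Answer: -3190/17 + 7*I*√799 ≈ -187.65 + 197.87*I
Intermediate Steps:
f = 7*I*√799 (f = √(-39151) = 7*I*√799 ≈ 197.87*I)
t = 29/34 (t = 29/(((26 - 1) - 25) + 34) = 29/((25 - 25) + 34) = 29/(0 + 34) = 29/34 ≈ 0.85294)
r(44*(-5), t) + f = (44*(-5))*(29/34) + 7*I*√799 = -220*29/34 + 7*I*√799 = -3190/17 + 7*I*√799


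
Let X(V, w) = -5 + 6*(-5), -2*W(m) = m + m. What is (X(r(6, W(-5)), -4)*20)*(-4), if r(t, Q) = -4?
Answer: 2800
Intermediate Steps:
W(m) = -m (W(m) = -(m + m)/2 = -m)
X(V, w) = -35 (X(V, w) = -5 - 30 = -35)
(X(r(6, W(-5)), -4)*20)*(-4) = -35*20*(-4) = -700*(-4) = 2800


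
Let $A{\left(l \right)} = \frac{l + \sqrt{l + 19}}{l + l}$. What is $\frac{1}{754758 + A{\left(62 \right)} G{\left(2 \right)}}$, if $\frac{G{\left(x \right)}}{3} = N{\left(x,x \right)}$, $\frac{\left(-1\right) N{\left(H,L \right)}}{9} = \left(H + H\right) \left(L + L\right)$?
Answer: $\frac{31}{23389830} \approx 1.3254 \cdot 10^{-6}$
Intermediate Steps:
$N{\left(H,L \right)} = - 36 H L$ ($N{\left(H,L \right)} = - 9 \left(H + H\right) \left(L + L\right) = - 9 \cdot 2 H 2 L = - 9 \cdot 4 H L = - 36 H L$)
$G{\left(x \right)} = - 108 x^{2}$ ($G{\left(x \right)} = 3 \left(- 36 x x\right) = 3 \left(- 36 x^{2}\right) = - 108 x^{2}$)
$A{\left(l \right)} = \frac{l + \sqrt{19 + l}}{2 l}$
$\frac{1}{754758 + A{\left(62 \right)} G{\left(2 \right)}} = \frac{1}{754758 + \frac{62 + \sqrt{19 + 62}}{2 \cdot 62} \left(- 108 \cdot 2^{2}\right)} = \frac{1}{754758 + \frac{1}{2} \cdot \frac{1}{62} \left(62 + \sqrt{81}\right) \left(\left(-108\right) 4\right)} = \frac{1}{754758 + \frac{1}{2} \cdot \frac{1}{62} \left(62 + 9\right) \left(-432\right)} = \frac{1}{754758 + \frac{1}{2} \cdot \frac{1}{62} \cdot 71 \left(-432\right)} = \frac{1}{754758 + \frac{71}{124} \left(-432\right)} = \frac{1}{754758 - \frac{7668}{31}} = \frac{1}{\frac{23389830}{31}} = \frac{31}{23389830}$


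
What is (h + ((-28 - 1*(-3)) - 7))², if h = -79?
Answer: 12321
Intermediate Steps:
(h + ((-28 - 1*(-3)) - 7))² = (-79 + ((-28 - 1*(-3)) - 7))² = (-79 + ((-28 + 3) - 7))² = (-79 + (-25 - 7))² = (-79 - 32)² = (-111)² = 12321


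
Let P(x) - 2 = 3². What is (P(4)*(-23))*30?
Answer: -7590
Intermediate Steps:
P(x) = 11 (P(x) = 2 + 3² = 2 + 9 = 11)
(P(4)*(-23))*30 = (11*(-23))*30 = -253*30 = -7590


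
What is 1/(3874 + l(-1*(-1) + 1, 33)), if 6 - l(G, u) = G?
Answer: 1/3878 ≈ 0.00025787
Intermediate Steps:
l(G, u) = 6 - G
1/(3874 + l(-1*(-1) + 1, 33)) = 1/(3874 + (6 - (-1*(-1) + 1))) = 1/(3874 + (6 - (1 + 1))) = 1/(3874 + (6 - 1*2)) = 1/(3874 + (6 - 2)) = 1/(3874 + 4) = 1/3878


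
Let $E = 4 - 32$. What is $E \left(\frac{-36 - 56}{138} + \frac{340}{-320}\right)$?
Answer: $\frac{581}{12} \approx 48.417$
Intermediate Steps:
$E = -28$
$E \left(\frac{-36 - 56}{138} + \frac{340}{-320}\right) = - 28 \left(\frac{-36 - 56}{138} + \frac{340}{-320}\right) = - 28 \left(\left(-36 - 56\right) \frac{1}{138} + 340 \left(- \frac{1}{320}\right)\right) = - 28 \left(\left(-92\right) \frac{1}{138} - \frac{17}{16}\right) = - 28 \left(- \frac{2}{3} - \frac{17}{16}\right) = \left(-28\right) \left(- \frac{83}{48}\right) = \frac{581}{12}$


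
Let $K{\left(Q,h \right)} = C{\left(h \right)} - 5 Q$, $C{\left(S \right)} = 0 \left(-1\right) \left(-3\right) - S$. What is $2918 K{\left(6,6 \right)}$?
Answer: $-105048$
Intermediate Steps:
$C{\left(S \right)} = - S$ ($C{\left(S \right)} = 0 \left(-3\right) - S = 0 - S = - S$)
$K{\left(Q,h \right)} = - h - 5 Q$
$2918 K{\left(6,6 \right)} = 2918 \left(\left(-1\right) 6 - 30\right) = 2918 \left(-6 - 30\right) = 2918 \left(-36\right) = -105048$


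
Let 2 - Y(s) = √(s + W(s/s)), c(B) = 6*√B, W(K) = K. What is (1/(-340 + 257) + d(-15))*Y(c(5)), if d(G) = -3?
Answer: -500/83 + 250*√(1 + 6*√5)/83 ≈ 5.4123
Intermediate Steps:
Y(s) = 2 - √(1 + s) (Y(s) = 2 - √(s + s/s) = 2 - √(s + 1) = 2 - √(1 + s))
(1/(-340 + 257) + d(-15))*Y(c(5)) = (1/(-340 + 257) - 3)*(2 - √(1 + 6*√5)) = (1/(-83) - 3)*(2 - √(1 + 6*√5)) = (-1/83 - 3)*(2 - √(1 + 6*√5)) = -250*(2 - √(1 + 6*√5))/83 = -500/83 + 250*√(1 + 6*√5)/83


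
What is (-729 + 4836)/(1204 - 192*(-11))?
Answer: 4107/3316 ≈ 1.2385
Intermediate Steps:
(-729 + 4836)/(1204 - 192*(-11)) = 4107/(1204 + 2112) = 4107/3316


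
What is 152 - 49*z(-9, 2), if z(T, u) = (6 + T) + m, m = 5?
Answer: 54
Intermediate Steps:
z(T, u) = 11 + T (z(T, u) = (6 + T) + 5 = 11 + T)
152 - 49*z(-9, 2) = 152 - 49*(11 - 9) = 152 - 49*2 = 152 - 98 = 54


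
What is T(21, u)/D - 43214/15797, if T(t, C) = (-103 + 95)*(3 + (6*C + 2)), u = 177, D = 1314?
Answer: -95813194/10378629 ≈ -9.2318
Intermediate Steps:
T(t, C) = -40 - 48*C (T(t, C) = -8*(3 + (2 + 6*C)) = -8*(5 + 6*C) = -40 - 48*C)
T(21, u)/D - 43214/15797 = (-40 - 48*177)/1314 - 43214/15797 = (-40 - 8496)*(1/1314) - 43214*1/15797 = -8536*1/1314 - 43214/15797 = -4268/657 - 43214/15797 = -95813194/10378629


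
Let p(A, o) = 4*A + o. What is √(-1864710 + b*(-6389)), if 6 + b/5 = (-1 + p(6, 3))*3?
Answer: 15*I*√18510 ≈ 2040.8*I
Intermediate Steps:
p(A, o) = o + 4*A
b = 360 (b = -30 + 5*((-1 + (3 + 4*6))*3) = -30 + 5*((-1 + (3 + 24))*3) = -30 + 5*((-1 + 27)*3) = -30 + 5*(26*3) = -30 + 5*78 = -30 + 390 = 360)
√(-1864710 + b*(-6389)) = √(-1864710 + 360*(-6389)) = √(-1864710 - 2300040) = √(-4164750) = 15*I*√18510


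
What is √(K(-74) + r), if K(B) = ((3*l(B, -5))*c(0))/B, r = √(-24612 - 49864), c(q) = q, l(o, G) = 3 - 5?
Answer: 18619^(¼)*(1 + I) ≈ 11.681 + 11.681*I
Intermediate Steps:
l(o, G) = -2
r = 2*I*√18619 (r = √(-74476) = 2*I*√18619 ≈ 272.9*I)
K(B) = 0 (K(B) = ((3*(-2))*0)/B = (-6*0)/B = 0/B = 0)
√(K(-74) + r) = √(0 + 2*I*√18619) = √(2*I*√18619) = √2*18619^(¼)*√I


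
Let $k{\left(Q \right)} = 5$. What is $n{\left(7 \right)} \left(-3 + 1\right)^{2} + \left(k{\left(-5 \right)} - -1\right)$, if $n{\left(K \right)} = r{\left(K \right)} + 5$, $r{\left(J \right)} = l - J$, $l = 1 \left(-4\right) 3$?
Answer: $-50$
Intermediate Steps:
$l = -12$ ($l = \left(-4\right) 3 = -12$)
$r{\left(J \right)} = -12 - J$
$n{\left(K \right)} = -7 - K$ ($n{\left(K \right)} = \left(-12 - K\right) + 5 = -7 - K$)
$n{\left(7 \right)} \left(-3 + 1\right)^{2} + \left(k{\left(-5 \right)} - -1\right) = \left(-7 - 7\right) \left(-3 + 1\right)^{2} + \left(5 - -1\right) = \left(-7 - 7\right) \left(-2\right)^{2} + \left(5 + 1\right) = \left(-14\right) 4 + 6 = -56 + 6 = -50$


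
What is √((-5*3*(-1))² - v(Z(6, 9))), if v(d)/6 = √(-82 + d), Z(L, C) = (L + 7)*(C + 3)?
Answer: √(225 - 6*√74) ≈ 13.168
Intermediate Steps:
Z(L, C) = (3 + C)*(7 + L) (Z(L, C) = (7 + L)*(3 + C) = (3 + C)*(7 + L))
v(d) = 6*√(-82 + d)
√((-5*3*(-1))² - v(Z(6, 9))) = √((-5*3*(-1))² - 6*√(-82 + (21 + 3*6 + 7*9 + 9*6))) = √((-15*(-1))² - 6*√(-82 + (21 + 18 + 63 + 54))) = √(15² - 6*√(-82 + 156)) = √(225 - 6*√74)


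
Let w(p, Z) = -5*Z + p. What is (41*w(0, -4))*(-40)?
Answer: -32800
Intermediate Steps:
w(p, Z) = p - 5*Z
(41*w(0, -4))*(-40) = (41*(0 - 5*(-4)))*(-40) = (41*(0 + 20))*(-40) = (41*20)*(-40) = 820*(-40) = -32800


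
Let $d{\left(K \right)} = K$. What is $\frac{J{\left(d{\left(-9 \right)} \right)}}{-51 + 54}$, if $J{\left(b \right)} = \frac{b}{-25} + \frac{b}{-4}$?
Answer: $\frac{87}{100} \approx 0.87$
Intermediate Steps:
$J{\left(b \right)} = - \frac{29 b}{100}$ ($J{\left(b \right)} = b \left(- \frac{1}{25}\right) + b \left(- \frac{1}{4}\right) = - \frac{b}{25} - \frac{b}{4} = - \frac{29 b}{100}$)
$\frac{J{\left(d{\left(-9 \right)} \right)}}{-51 + 54} = \frac{\left(- \frac{29}{100}\right) \left(-9\right)}{-51 + 54} = \frac{261}{100 \cdot 3} = \frac{261}{100} \cdot \frac{1}{3} = \frac{87}{100}$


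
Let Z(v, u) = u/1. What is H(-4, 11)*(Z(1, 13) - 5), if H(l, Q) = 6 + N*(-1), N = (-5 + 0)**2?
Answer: -152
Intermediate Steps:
N = 25 (N = (-5)**2 = 25)
H(l, Q) = -19 (H(l, Q) = 6 + 25*(-1) = 6 - 25 = -19)
Z(v, u) = u (Z(v, u) = u*1 = u)
H(-4, 11)*(Z(1, 13) - 5) = -19*(13 - 5) = -19*8 = -152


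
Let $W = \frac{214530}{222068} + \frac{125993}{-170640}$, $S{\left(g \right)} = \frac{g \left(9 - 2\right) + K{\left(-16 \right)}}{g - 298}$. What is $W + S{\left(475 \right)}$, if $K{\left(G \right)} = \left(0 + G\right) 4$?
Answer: $\frac{10424877185281}{558931831920} \approx 18.651$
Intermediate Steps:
$K{\left(G \right)} = 4 G$ ($K{\left(G \right)} = G 4 = 4 G$)
$S{\left(g \right)} = \frac{-64 + 7 g}{-298 + g}$ ($S{\left(g \right)} = \frac{g \left(9 - 2\right) + 4 \left(-16\right)}{g - 298} = \frac{g 7 - 64}{-298 + g} = \frac{7 g - 64}{-298 + g} = \frac{-64 + 7 g}{-298 + g}$)
$W = \frac{2157096419}{9473420880}$ ($W = 214530 \cdot \frac{1}{222068} + 125993 \left(- \frac{1}{170640}\right) = \frac{107265}{111034} - \frac{125993}{170640} = \frac{2157096419}{9473420880} \approx 0.2277$)
$W + S{\left(475 \right)} = \frac{2157096419}{9473420880} + \frac{-64 + 7 \cdot 475}{-298 + 475} = \frac{2157096419}{9473420880} + \frac{-64 + 3325}{177} = \frac{2157096419}{9473420880} + \frac{1}{177} \cdot 3261 = \frac{2157096419}{9473420880} + \frac{1087}{59} = \frac{10424877185281}{558931831920}$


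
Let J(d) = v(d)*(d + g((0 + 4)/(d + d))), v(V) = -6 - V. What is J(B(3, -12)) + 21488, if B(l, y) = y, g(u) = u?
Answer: 21415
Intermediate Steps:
J(d) = (-6 - d)*(d + 2/d) (J(d) = (-6 - d)*(d + (0 + 4)/(d + d)) = (-6 - d)*(d + 4/((2*d))) = (-6 - d)*(d + 4*(1/(2*d))) = (-6 - d)*(d + 2/d))
J(B(3, -12)) + 21488 = -1*(2 + (-12)**2)*(6 - 12)/(-12) + 21488 = -1*(-1/12)*(2 + 144)*(-6) + 21488 = -1*(-1/12)*146*(-6) + 21488 = -73 + 21488 = 21415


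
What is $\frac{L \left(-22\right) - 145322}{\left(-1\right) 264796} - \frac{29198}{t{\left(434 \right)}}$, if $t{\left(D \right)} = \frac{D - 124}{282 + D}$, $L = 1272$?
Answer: $- \frac{197703929231}{2931670} \approx -67437.0$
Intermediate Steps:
$t{\left(D \right)} = \frac{-124 + D}{282 + D}$
$\frac{L \left(-22\right) - 145322}{\left(-1\right) 264796} - \frac{29198}{t{\left(434 \right)}} = \frac{1272 \left(-22\right) - 145322}{\left(-1\right) 264796} - \frac{29198}{\frac{1}{282 + 434} \left(-124 + 434\right)} = \frac{-27984 - 145322}{-264796} - \frac{29198}{\frac{1}{716} \cdot 310} = \left(-173306\right) \left(- \frac{1}{264796}\right) - \frac{29198}{\frac{1}{716} \cdot 310} = \frac{12379}{18914} - \frac{29198}{\frac{155}{358}} = \frac{12379}{18914} - \frac{10452884}{155} = - \frac{197703929231}{2931670}$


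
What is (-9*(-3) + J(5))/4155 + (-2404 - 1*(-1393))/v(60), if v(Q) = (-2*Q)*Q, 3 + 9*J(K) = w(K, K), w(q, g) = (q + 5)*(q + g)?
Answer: 894541/5983200 ≈ 0.14951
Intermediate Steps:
w(q, g) = (5 + q)*(g + q)
J(K) = -⅓ + 2*K²/9 + 10*K/9 (J(K) = -⅓ + (K² + 5*K + 5*K + K*K)/9 = -⅓ + (K² + 5*K + 5*K + K²)/9 = -⅓ + (2*K² + 10*K)/9 = -⅓ + (2*K²/9 + 10*K/9) = -⅓ + 2*K²/9 + 10*K/9)
v(Q) = -2*Q²
(-9*(-3) + J(5))/4155 + (-2404 - 1*(-1393))/v(60) = (-9*(-3) + (-⅓ + (2/9)*5² + (10/9)*5))/4155 + (-2404 - 1*(-1393))/((-2*60²)) = (27 + (-⅓ + (2/9)*25 + 50/9))*(1/4155) + (-2404 + 1393)/((-2*3600)) = (27 + (-⅓ + 50/9 + 50/9))*(1/4155) - 1011/(-7200) = (27 + 97/9)*(1/4155) - 1011*(-1/7200) = (340/9)*(1/4155) + 337/2400 = 68/7479 + 337/2400 = 894541/5983200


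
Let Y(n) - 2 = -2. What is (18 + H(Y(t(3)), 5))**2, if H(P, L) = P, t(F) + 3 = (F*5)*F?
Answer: 324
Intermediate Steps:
t(F) = -3 + 5*F**2 (t(F) = -3 + (F*5)*F = -3 + (5*F)*F = -3 + 5*F**2)
Y(n) = 0 (Y(n) = 2 - 2 = 0)
(18 + H(Y(t(3)), 5))**2 = (18 + 0)**2 = 18**2 = 324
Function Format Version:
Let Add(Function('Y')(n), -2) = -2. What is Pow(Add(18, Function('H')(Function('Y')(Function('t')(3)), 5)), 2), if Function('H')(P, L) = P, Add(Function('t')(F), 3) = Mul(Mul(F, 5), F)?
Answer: 324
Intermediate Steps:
Function('t')(F) = Add(-3, Mul(5, Pow(F, 2))) (Function('t')(F) = Add(-3, Mul(Mul(F, 5), F)) = Add(-3, Mul(Mul(5, F), F)) = Add(-3, Mul(5, Pow(F, 2))))
Function('Y')(n) = 0 (Function('Y')(n) = Add(2, -2) = 0)
Pow(Add(18, Function('H')(Function('Y')(Function('t')(3)), 5)), 2) = Pow(Add(18, 0), 2) = Pow(18, 2) = 324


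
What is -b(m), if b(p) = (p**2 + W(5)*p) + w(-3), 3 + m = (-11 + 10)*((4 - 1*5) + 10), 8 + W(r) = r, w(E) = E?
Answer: -177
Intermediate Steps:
W(r) = -8 + r
m = -12 (m = -3 + (-11 + 10)*((4 - 1*5) + 10) = -3 - ((4 - 5) + 10) = -3 - (-1 + 10) = -3 - 1*9 = -3 - 9 = -12)
b(p) = -3 + p**2 - 3*p (b(p) = (p**2 + (-8 + 5)*p) - 3 = (p**2 - 3*p) - 3 = -3 + p**2 - 3*p)
-b(m) = -(-3 + (-12)**2 - 3*(-12)) = -(-3 + 144 + 36) = -1*177 = -177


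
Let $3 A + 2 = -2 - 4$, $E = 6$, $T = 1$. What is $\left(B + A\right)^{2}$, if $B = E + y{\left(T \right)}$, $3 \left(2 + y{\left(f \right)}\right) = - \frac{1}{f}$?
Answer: $1$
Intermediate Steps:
$y{\left(f \right)} = -2 - \frac{1}{3 f}$ ($y{\left(f \right)} = -2 + \frac{\left(-1\right) \frac{1}{f}}{3} = -2 - \frac{1}{3 f}$)
$B = \frac{11}{3}$ ($B = 6 - \left(2 + \frac{1}{3 \cdot 1}\right) = 6 - \frac{7}{3} = \frac{11}{3} \approx 3.6667$)
$A = - \frac{8}{3}$ ($A = - \frac{2}{3} + \frac{-2 - 4}{3} = - \frac{2}{3} + \frac{1}{3} \left(-6\right) = - \frac{2}{3} - 2 = - \frac{8}{3} \approx -2.6667$)
$\left(B + A\right)^{2} = \left(\frac{11}{3} - \frac{8}{3}\right)^{2} = 1^{2} = 1$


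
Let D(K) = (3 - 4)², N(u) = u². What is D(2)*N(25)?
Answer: 625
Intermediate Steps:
D(K) = 1 (D(K) = (-1)² = 1)
D(2)*N(25) = 1*25² = 1*625 = 625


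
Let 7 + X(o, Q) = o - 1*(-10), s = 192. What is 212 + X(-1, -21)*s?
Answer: 596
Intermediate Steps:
X(o, Q) = 3 + o (X(o, Q) = -7 + (o - 1*(-10)) = -7 + (o + 10) = -7 + (10 + o) = 3 + o)
212 + X(-1, -21)*s = 212 + (3 - 1)*192 = 212 + 2*192 = 212 + 384 = 596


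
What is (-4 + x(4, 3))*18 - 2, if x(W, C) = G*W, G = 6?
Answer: 358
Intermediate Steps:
x(W, C) = 6*W
(-4 + x(4, 3))*18 - 2 = (-4 + 6*4)*18 - 2 = (-4 + 24)*18 - 2 = 20*18 - 2 = 360 - 2 = 358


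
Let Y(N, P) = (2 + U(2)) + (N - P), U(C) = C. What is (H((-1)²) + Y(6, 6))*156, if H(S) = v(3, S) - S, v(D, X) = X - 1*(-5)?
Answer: 1404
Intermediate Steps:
v(D, X) = 5 + X (v(D, X) = X + 5 = 5 + X)
H(S) = 5 (H(S) = (5 + S) - S = 5)
Y(N, P) = 4 + N - P (Y(N, P) = (2 + 2) + (N - P) = 4 + (N - P) = 4 + N - P)
(H((-1)²) + Y(6, 6))*156 = (5 + (4 + 6 - 1*6))*156 = (5 + (4 + 6 - 6))*156 = (5 + 4)*156 = 9*156 = 1404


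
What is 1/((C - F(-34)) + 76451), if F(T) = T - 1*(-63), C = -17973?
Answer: 1/58449 ≈ 1.7109e-5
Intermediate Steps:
F(T) = 63 + T (F(T) = T + 63 = 63 + T)
1/((C - F(-34)) + 76451) = 1/((-17973 - (63 - 34)) + 76451) = 1/((-17973 - 1*29) + 76451) = 1/((-17973 - 29) + 76451) = 1/(-18002 + 76451) = 1/58449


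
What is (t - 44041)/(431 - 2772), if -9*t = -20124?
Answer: 41805/2341 ≈ 17.858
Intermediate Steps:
t = 2236 (t = -⅑*(-20124) = 2236)
(t - 44041)/(431 - 2772) = (2236 - 44041)/(431 - 2772) = -41805/(-2341) = -41805*(-1/2341) = 41805/2341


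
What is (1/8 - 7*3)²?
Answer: 27889/64 ≈ 435.77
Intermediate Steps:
(1/8 - 7*3)² = (⅛ - 21)² = (-167/8)² = 27889/64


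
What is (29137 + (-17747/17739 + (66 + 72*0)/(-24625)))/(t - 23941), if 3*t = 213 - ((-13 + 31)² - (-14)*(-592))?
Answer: -6363634959113/4633671450375 ≈ -1.3733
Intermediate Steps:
t = 8177/3 (t = (213 - ((-13 + 31)² - (-14)*(-592)))/3 = (213 - (18² - 1*8288))/3 = (213 - (324 - 8288))/3 = (213 - 1*(-7964))/3 = (213 + 7964)/3 = (⅓)*8177 = 8177/3 ≈ 2725.7)
(29137 + (-17747/17739 + (66 + 72*0)/(-24625)))/(t - 23941) = (29137 + (-17747/17739 + (66 + 72*0)/(-24625)))/(8177/3 - 23941) = (29137 + (-17747*1/17739 + (66 + 0)*(-1/24625)))/(-63646/3) = (29137 + (-17747/17739 + 66*(-1/24625)))*(-3/63646) = (29137 + (-17747/17739 - 66/24625))*(-3/63646) = (29137 - 438190649/436822875)*(-3/63646) = (12727269918226/436822875)*(-3/63646) = -6363634959113/4633671450375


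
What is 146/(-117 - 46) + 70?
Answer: 11264/163 ≈ 69.104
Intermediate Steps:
146/(-117 - 46) + 70 = 146/(-163) + 70 = -1/163*146 + 70 = -146/163 + 70 = 11264/163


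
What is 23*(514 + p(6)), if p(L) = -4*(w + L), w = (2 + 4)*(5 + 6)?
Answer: 5198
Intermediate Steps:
w = 66 (w = 6*11 = 66)
p(L) = -264 - 4*L (p(L) = -4*(66 + L) = -264 - 4*L)
23*(514 + p(6)) = 23*(514 + (-264 - 4*6)) = 23*(514 + (-264 - 24)) = 23*(514 - 288) = 23*226 = 5198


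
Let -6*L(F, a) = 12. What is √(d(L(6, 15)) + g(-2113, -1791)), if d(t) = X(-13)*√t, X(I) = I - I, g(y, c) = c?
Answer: 3*I*√199 ≈ 42.32*I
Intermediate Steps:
L(F, a) = -2 (L(F, a) = -⅙*12 = -2)
X(I) = 0
d(t) = 0 (d(t) = 0*√t = 0)
√(d(L(6, 15)) + g(-2113, -1791)) = √(0 - 1791) = √(-1791) = 3*I*√199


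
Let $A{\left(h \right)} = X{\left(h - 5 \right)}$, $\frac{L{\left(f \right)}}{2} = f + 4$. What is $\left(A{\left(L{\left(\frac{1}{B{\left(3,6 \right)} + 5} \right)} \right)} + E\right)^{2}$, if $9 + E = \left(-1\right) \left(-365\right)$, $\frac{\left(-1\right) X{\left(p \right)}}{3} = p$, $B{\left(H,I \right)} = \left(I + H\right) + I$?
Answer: $\frac{12020089}{100} \approx 1.202 \cdot 10^{5}$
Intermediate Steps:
$B{\left(H,I \right)} = H + 2 I$ ($B{\left(H,I \right)} = \left(H + I\right) + I = H + 2 I$)
$L{\left(f \right)} = 8 + 2 f$ ($L{\left(f \right)} = 2 \left(f + 4\right) = 2 \left(4 + f\right) = 8 + 2 f$)
$X{\left(p \right)} = - 3 p$
$E = 356$ ($E = -9 - -365 = -9 + 365 = 356$)
$A{\left(h \right)} = 15 - 3 h$ ($A{\left(h \right)} = - 3 \left(h - 5\right) = - 3 \left(-5 + h\right) = 15 - 3 h$)
$\left(A{\left(L{\left(\frac{1}{B{\left(3,6 \right)} + 5} \right)} \right)} + E\right)^{2} = \left(\left(15 - 3 \left(8 + \frac{2}{\left(3 + 2 \cdot 6\right) + 5}\right)\right) + 356\right)^{2} = \left(\left(15 - 3 \left(8 + \frac{2}{\left(3 + 12\right) + 5}\right)\right) + 356\right)^{2} = \left(\left(15 - 3 \left(8 + \frac{2}{15 + 5}\right)\right) + 356\right)^{2} = \left(\left(15 - 3 \left(8 + \frac{2}{20}\right)\right) + 356\right)^{2} = \left(\left(15 - 3 \left(8 + 2 \cdot \frac{1}{20}\right)\right) + 356\right)^{2} = \left(\left(15 - 3 \left(8 + \frac{1}{10}\right)\right) + 356\right)^{2} = \left(\left(15 - \frac{243}{10}\right) + 356\right)^{2} = \left(- \frac{93}{10} + 356\right)^{2} = \left(\frac{3467}{10}\right)^{2} = \frac{12020089}{100}$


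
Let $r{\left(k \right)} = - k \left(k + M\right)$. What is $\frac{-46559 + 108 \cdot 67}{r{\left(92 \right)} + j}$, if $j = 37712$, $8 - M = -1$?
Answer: $- \frac{39323}{28420} \approx -1.3836$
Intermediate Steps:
$M = 9$ ($M = 8 - -1 = 8 + 1 = 9$)
$r{\left(k \right)} = - k \left(9 + k\right)$ ($r{\left(k \right)} = - k \left(k + 9\right) = - k \left(9 + k\right)$)
$\frac{-46559 + 108 \cdot 67}{r{\left(92 \right)} + j} = \frac{-46559 + 108 \cdot 67}{\left(-1\right) 92 \left(9 + 92\right) + 37712} = \frac{-46559 + 7236}{\left(-1\right) 92 \cdot 101 + 37712} = - \frac{39323}{-9292 + 37712} = - \frac{39323}{28420}$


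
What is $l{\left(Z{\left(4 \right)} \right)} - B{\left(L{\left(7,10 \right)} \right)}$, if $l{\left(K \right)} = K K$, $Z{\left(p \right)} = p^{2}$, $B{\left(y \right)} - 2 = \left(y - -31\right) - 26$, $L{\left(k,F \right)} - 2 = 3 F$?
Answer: $217$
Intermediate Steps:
$L{\left(k,F \right)} = 2 + 3 F$
$B{\left(y \right)} = 7 + y$ ($B{\left(y \right)} = 2 + \left(\left(y - -31\right) - 26\right) = 2 + \left(\left(y + 31\right) - 26\right) = 2 + \left(\left(31 + y\right) - 26\right) = 2 + \left(5 + y\right) = 7 + y$)
$l{\left(K \right)} = K^{2}$
$l{\left(Z{\left(4 \right)} \right)} - B{\left(L{\left(7,10 \right)} \right)} = \left(4^{2}\right)^{2} - \left(7 + \left(2 + 3 \cdot 10\right)\right) = 16^{2} - \left(7 + \left(2 + 30\right)\right) = 256 - \left(7 + 32\right) = 256 - 39 = 217$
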